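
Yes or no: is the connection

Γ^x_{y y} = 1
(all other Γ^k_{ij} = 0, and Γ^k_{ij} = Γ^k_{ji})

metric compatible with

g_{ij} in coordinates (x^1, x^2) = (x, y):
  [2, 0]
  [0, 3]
Using ∇_k g_{ij} = ∂_k g_{ij} - Γ^m_{ki} g_{mj} - Γ^m_{kj} g_{im}:
∇_y g_{xy} = (0) - (0) - (2) = -2 ≠ 0
So the connection is not metric compatible (it is not the Levi-Civita connection).
No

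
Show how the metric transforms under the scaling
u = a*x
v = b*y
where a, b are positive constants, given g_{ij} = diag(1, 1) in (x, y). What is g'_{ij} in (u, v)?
Invert the transformation: x = u/a, y = v/b
g'_{ij} = (∂x^k/∂x'^i)(∂x^l/∂x'^j) g_{kl}; with g_{kl} = δ_{kl} this is Σ_k (∂x^k/∂x'^i)(∂x^k/∂x'^j).
Jacobian: ∂x/∂u = 1/a, ∂x/∂v = 0, ∂y/∂u = 0, ∂y/∂v = 1/b
g'_{uu} = (1/a)(1/a) + (0)(0) = 1/a^2
g'_{uv} = (1/a)(0) + (0)(1/b) = 0
g'_{vv} = (0)(0) + (1/b)(1/b) = 1/b^2
g'_{ij} = diag(1/a^2, 1/b^2)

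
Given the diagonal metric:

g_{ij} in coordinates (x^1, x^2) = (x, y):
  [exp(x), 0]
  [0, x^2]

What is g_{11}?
With x^1 = x, x^2 = y, g_{11} = g_{xx} is the row-1, column-1 entry of the matrix.
g_{11} = exp(x)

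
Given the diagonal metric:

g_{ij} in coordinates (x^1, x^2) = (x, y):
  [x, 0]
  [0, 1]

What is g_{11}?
With x^1 = x, x^2 = y, g_{11} = g_{xx} is the row-1, column-1 entry of the matrix.
g_{11} = x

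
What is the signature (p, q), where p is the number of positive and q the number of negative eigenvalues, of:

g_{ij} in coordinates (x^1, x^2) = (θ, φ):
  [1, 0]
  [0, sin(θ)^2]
The metric is diagonal, so its eigenvalues are the diagonal entries: 1, sin(θ)^2 (at a generic point, where coordinate-dependent entries are positive).
2 positive, 0 negative.
(2, 0) - Riemannian (positive definite)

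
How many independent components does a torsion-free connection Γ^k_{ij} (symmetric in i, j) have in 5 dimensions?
Γ^k_{ij} has n choices for the upper index and n(n+1)/2 independent symmetric lower index pairs.
Total = 5 × 5×6/2 = 5 × 15 = 75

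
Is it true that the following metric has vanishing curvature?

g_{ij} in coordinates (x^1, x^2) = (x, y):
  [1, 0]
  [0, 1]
All metric components are constant, so every Christoffel symbol vanishes and R^i_{jkl} = 0.
Yes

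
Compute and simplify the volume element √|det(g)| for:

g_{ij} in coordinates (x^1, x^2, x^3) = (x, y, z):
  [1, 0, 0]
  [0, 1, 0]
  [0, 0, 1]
det(g) = 1
√|det(g)| = 1
Volume element: dV = 1 dx dy dz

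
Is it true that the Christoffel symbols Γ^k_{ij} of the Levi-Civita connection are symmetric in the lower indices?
The Levi-Civita connection is torsion-free, which is exactly Γ^k_{ij} = Γ^k_{ji}.
Yes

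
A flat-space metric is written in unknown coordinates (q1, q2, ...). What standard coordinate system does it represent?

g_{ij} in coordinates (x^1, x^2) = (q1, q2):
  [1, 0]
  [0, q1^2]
The line element ds^2 = dq1^2 + q1^2 dq2^2 is dr^2 + r^2 dθ^2 with q1 = r, q2 = θ.
polar coordinates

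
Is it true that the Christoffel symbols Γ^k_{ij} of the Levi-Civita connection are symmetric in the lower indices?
The Levi-Civita connection is torsion-free, which is exactly Γ^k_{ij} = Γ^k_{ji}.
Yes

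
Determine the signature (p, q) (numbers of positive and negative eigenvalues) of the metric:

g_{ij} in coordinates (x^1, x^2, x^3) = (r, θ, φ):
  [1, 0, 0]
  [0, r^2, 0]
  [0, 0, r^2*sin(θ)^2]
The metric is diagonal, so its eigenvalues are the diagonal entries: 1, r^2, r^2*sin(θ)^2 (at a generic point, where coordinate-dependent entries are positive).
3 positive, 0 negative.
(3, 0) - Riemannian (positive definite)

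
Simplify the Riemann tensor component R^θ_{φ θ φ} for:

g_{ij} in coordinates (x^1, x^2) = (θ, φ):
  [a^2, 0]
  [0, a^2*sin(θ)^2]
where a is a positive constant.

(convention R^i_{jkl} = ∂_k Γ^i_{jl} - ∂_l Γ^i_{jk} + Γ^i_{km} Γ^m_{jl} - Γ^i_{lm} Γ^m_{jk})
Non-zero Christoffel symbols (Γ^k_{ij} = Γ^k_{ji}):
Γ^θ_{φ φ} = -sin(2*θ)/2
Γ^φ_{θ φ} = 1/tan(θ)
R^θ_{φ θ φ} = ∂_θ Γ^θ_{φ φ} - ∂_φ Γ^θ_{φ θ} + Γ^θ_{θ m} Γ^m_{φ φ} - Γ^θ_{φ m} Γ^m_{φ θ}
  = (-cos(2*θ)) - (0) + (0) - (-cos(θ)^2) = sin(θ)^2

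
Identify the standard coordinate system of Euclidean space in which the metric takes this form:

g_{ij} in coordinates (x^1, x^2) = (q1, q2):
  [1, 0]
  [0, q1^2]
The line element ds^2 = dq1^2 + q1^2 dq2^2 is dr^2 + r^2 dθ^2 with q1 = r, q2 = θ.
polar coordinates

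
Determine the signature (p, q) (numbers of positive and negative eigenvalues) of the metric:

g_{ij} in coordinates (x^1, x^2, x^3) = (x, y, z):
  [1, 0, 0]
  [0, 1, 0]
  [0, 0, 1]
The metric is diagonal, so its eigenvalues are the diagonal entries: 1, 1, 1 (at a generic point, where coordinate-dependent entries are positive).
3 positive, 0 negative.
(3, 0) - Riemannian (positive definite)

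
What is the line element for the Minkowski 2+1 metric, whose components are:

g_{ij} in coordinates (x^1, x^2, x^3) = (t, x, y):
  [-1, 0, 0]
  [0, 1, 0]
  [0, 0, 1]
ds^2 = g_{ij} dx^i dx^j; only the non-zero components contribute.
ds^2 = -dt^2 + dx^2 + dy^2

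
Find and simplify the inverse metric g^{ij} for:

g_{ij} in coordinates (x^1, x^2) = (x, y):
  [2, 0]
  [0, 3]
The metric is diagonal, so g^{ij} is diagonal with entries 1/g_{ii}: diag(1/2, 1/3).
g^{ij}:
  [1/2, 0]
  [0, 1/3]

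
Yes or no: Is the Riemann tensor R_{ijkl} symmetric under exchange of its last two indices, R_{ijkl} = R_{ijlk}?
It is antisymmetric in the last pair: R_{ijkl} = -R_{ijlk}.
No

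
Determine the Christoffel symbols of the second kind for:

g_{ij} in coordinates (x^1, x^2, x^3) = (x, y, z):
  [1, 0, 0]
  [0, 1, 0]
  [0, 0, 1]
Using Γ^k_{ij} = (1/2) g^{km} (∂_i g_{mj} + ∂_j g_{mi} - ∂_m g_{ij}); the metric is diagonal, so only the m = k term contributes.
Every metric component is constant, so all ∂_m g_{ij} = 0 and every Christoffel symbol vanishes.
All Christoffel symbols are zero.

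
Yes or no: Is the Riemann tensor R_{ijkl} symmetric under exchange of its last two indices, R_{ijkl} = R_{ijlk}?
It is antisymmetric in the last pair: R_{ijkl} = -R_{ijlk}.
No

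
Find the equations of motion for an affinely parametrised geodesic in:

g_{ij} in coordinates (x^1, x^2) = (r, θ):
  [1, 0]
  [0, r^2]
Geodesic equation: d^2x^k/dλ^2 + Γ^k_{ij} (dx^i/dλ)(dx^j/dλ) = 0.
Non-zero Christoffel symbols:
Γ^r_{θ θ} = -r
Γ^θ_{r θ} = 1/r
Substituting (the symmetric pair Γ^k_{ij}, Γ^k_{ji} combines into a factor 2):
d^2r/dλ^2 - r (dθ/dλ)^2 = 0
d^2θ/dλ^2 + (2/r) (dr/dλ)(dθ/dλ) = 0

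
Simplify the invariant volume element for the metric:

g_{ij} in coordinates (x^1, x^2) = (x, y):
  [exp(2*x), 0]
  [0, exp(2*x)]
det(g) = exp(4*x)
√|det(g)| = exp(2*x)
Volume element: dV = exp(2*x) dx dy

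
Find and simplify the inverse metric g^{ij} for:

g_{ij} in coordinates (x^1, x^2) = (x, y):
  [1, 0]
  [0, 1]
The metric is diagonal, so g^{ij} is diagonal with entries 1/g_{ii}: diag(1, 1).
g^{ij}:
  [1, 0]
  [0, 1]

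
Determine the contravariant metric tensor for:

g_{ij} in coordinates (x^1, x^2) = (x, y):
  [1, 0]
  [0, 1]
The metric is diagonal, so g^{ij} is diagonal with entries 1/g_{ii}: diag(1, 1).
g^{ij}:
  [1, 0]
  [0, 1]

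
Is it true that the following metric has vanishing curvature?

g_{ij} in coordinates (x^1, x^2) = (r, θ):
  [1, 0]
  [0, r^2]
Non-zero Christoffel symbols:
Γ^r_{θ θ} = -r
Γ^θ_{r θ} = 1/r
Ricci tensor: R_{rr} = 0, R_{rθ} = 0, R_{θθ} = 0
All R_{ij} vanish; in 2 dimensions the Riemann tensor is fully determined by the Ricci tensor, so R^i_{jkl} = 0: the metric is flat (curvilinear coordinates on flat space).
Yes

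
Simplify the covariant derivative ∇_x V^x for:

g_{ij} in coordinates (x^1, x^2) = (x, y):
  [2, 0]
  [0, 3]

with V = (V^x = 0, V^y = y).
All Christoffel symbols are zero.
∇_x V^x = ∂_x V^x + Γ^x_{x j} V^j
  = (0) + (0)(0) + (0)(y)
  = 0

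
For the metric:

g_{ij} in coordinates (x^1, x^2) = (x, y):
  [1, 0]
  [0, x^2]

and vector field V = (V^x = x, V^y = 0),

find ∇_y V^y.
Non-zero Christoffel symbols:
Γ^x_{y y} = -x
Γ^y_{x y} = 1/x
∇_y V^y = ∂_y V^y + Γ^y_{y j} V^j
  = (0) + (1/x)(x) + (0)(0)
  = 1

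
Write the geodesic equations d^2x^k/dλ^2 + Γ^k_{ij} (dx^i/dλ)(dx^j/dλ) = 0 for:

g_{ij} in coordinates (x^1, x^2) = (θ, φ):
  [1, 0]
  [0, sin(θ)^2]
Geodesic equation: d^2x^k/dλ^2 + Γ^k_{ij} (dx^i/dλ)(dx^j/dλ) = 0.
Non-zero Christoffel symbols:
Γ^θ_{φ φ} = -sin(2*θ)/2
Γ^φ_{θ φ} = 1/tan(θ)
Substituting (the symmetric pair Γ^k_{ij}, Γ^k_{ji} combines into a factor 2):
d^2θ/dλ^2 - (sin(2*θ)/2) (dφ/dλ)^2 = 0
d^2φ/dλ^2 + (2/tan(θ)) (dθ/dλ)(dφ/dλ) = 0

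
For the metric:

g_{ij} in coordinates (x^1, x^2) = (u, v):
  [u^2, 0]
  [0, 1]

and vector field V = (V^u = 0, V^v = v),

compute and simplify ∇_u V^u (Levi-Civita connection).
Non-zero Christoffel symbols:
Γ^u_{u u} = 1/u
∇_u V^u = ∂_u V^u + Γ^u_{u j} V^j
  = (0) + (1/u)(0) + (0)(v)
  = 0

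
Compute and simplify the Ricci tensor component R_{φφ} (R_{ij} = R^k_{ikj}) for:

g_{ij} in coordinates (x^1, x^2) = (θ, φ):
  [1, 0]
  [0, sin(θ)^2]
Non-zero Christoffel symbols (Γ^k_{ij} = Γ^k_{ji}):
Γ^θ_{φ φ} = -sin(2*θ)/2
Γ^φ_{θ φ} = 1/tan(θ)
R^θ_{φ θ φ} = ∂_θ Γ^θ_{φ φ} - ∂_φ Γ^θ_{φ θ} + Γ^θ_{θ m} Γ^m_{φ φ} - Γ^θ_{φ m} Γ^m_{φ θ}
  = (-cos(2*θ)) - (0) + (0) - (-cos(θ)^2) = sin(θ)^2
R^φ_{φ φ φ} = 0 (a repeated index in an antisymmetric pair)
R_{φφ} = R^θ_{φ θ φ} + R^φ_{φ φ φ} = (sin(θ)^2) + (0) = sin(θ)^2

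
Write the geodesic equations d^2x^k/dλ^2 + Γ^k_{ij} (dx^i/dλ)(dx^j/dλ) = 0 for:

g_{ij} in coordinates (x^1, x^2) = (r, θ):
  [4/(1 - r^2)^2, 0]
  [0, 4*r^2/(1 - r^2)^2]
Geodesic equation: d^2x^k/dλ^2 + Γ^k_{ij} (dx^i/dλ)(dx^j/dλ) = 0.
Non-zero Christoffel symbols:
Γ^r_{r r} = 2*r/(1 - r^2)
Γ^r_{θ θ} = (r^3 + r)/(r^2 - 1)
Γ^θ_{r θ} = (-r^2 - 1)/(r^3 - r)
Substituting (the symmetric pair Γ^k_{ij}, Γ^k_{ji} combines into a factor 2):
d^2r/dλ^2 + (2*r/(1 - r^2)) (dr/dλ)^2 + ((r^3 + r)/(r^2 - 1)) (dθ/dλ)^2 = 0
d^2θ/dλ^2 + ((-2*r^2 - 2)/(r^3 - r)) (dr/dλ)(dθ/dλ) = 0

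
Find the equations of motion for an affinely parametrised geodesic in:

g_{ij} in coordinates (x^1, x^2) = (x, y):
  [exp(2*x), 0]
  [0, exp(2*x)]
Geodesic equation: d^2x^k/dλ^2 + Γ^k_{ij} (dx^i/dλ)(dx^j/dλ) = 0.
Non-zero Christoffel symbols:
Γ^x_{x x} = 1
Γ^x_{y y} = -1
Γ^y_{x y} = 1
Substituting (the symmetric pair Γ^k_{ij}, Γ^k_{ji} combines into a factor 2):
d^2x/dλ^2 + (dx/dλ)^2 - (dy/dλ)^2 = 0
d^2y/dλ^2 + 2 (dx/dλ)(dy/dλ) = 0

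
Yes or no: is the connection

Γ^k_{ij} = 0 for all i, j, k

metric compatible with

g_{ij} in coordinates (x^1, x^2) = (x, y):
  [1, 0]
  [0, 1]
Using ∇_k g_{ij} = ∂_k g_{ij} - Γ^m_{ki} g_{mj} - Γ^m_{kj} g_{im}:
e.g. ∇_y g_{xy} = (0) - (0) - (0) = 0
Every component ∇_k g_{ij} vanishes: the connection is metric compatible.
Yes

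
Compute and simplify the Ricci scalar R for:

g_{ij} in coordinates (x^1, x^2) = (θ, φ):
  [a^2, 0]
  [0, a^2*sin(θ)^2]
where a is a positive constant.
Non-zero Christoffel symbols (Γ^k_{ij} = Γ^k_{ji}):
Γ^θ_{φ φ} = -sin(2*θ)/2
Γ^φ_{θ φ} = 1/tan(θ)
Ricci tensor (R_{ij} = R^k_{ikj}): R_{θθ} = 1, R_{θφ} = 0, R_{φφ} = sin(θ)^2
Inverse metric: g^{θθ} = 1/a^2, g^{φφ} = 1/(a^2*sin(θ)^2)
R = g^{ij} R_{ij} = (1/a^2)(1) + (1/(a^2*sin(θ)^2))(sin(θ)^2) = 2/a^2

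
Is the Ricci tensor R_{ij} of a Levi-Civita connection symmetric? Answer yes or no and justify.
R_{ij} = R^k_{ikj}; the pair symmetry R_{kilj} = R_{ljki} gives R_{ij} = R_{ji}.
Yes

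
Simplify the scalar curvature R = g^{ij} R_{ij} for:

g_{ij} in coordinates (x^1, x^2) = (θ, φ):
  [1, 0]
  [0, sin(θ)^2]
Non-zero Christoffel symbols (Γ^k_{ij} = Γ^k_{ji}):
Γ^θ_{φ φ} = -sin(2*θ)/2
Γ^φ_{θ φ} = 1/tan(θ)
Ricci tensor (R_{ij} = R^k_{ikj}): R_{θθ} = 1, R_{θφ} = 0, R_{φφ} = sin(θ)^2
Inverse metric: g^{θθ} = 1, g^{φφ} = 1/sin(θ)^2
R = g^{ij} R_{ij} = (1)(1) + (1/sin(θ)^2)(sin(θ)^2) = 2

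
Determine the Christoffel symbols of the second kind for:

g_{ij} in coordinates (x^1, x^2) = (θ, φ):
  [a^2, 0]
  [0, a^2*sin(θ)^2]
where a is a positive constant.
Using Γ^k_{ij} = (1/2) g^{km} (∂_i g_{mj} + ∂_j g_{mi} - ∂_m g_{ij}); the metric is diagonal, so only the m = k term contributes.
Non-zero symbols (using the symmetry Γ^k_{ij} = Γ^k_{ji}):
Γ^θ_{φ φ} = (1/2) g^{θθ} (∂_φ g_{θφ} + ∂_φ g_{θφ} - ∂_θ g_{φφ}) = (1/2)(1/a^2)((0) + (0) - (a^2*sin(2*θ))) = -sin(2*θ)/2
Γ^φ_{θ φ} = (1/2) g^{φφ} (∂_θ g_{φφ} + ∂_φ g_{φθ} - ∂_φ g_{θφ}) = (1/2)(1/(a^2*sin(θ)^2))((a^2*sin(2*θ)) + (0) - (0)) = 1/tan(θ)
All other Christoffel symbols are zero.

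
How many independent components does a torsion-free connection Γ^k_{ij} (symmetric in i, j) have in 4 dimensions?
Γ^k_{ij} has n choices for the upper index and n(n+1)/2 independent symmetric lower index pairs.
Total = 4 × 4×5/2 = 4 × 10 = 40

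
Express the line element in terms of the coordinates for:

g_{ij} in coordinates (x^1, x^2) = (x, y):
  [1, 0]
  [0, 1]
ds^2 = g_{ij} dx^i dx^j; only the non-zero components contribute.
ds^2 = dx^2 + dy^2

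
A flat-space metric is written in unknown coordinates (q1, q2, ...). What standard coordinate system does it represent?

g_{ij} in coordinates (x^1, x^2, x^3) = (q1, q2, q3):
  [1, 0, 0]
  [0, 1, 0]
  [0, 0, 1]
All components are constant and the metric is the identity, i.e. orthonormal rectilinear coordinates.
Cartesian (3D) coordinates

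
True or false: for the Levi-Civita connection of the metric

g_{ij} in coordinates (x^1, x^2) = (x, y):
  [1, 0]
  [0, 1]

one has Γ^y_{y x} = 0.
Γ^y_{y x} = (1/2) g^{yy} (∂_y g_{yx} + ∂_x g_{yy} - ∂_y g_{yx}) = (1/2)(1)((0) + (0) - (0)) = 0
This equals the proposed value 0.
True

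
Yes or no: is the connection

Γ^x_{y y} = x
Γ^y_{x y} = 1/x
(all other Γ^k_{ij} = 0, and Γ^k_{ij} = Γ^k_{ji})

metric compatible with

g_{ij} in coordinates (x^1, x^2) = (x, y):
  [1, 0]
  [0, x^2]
Using ∇_k g_{ij} = ∂_k g_{ij} - Γ^m_{ki} g_{mj} - Γ^m_{kj} g_{im}:
∇_y g_{xy} = (0) - (x) - (x) = -2*x ≠ 0
So the connection is not metric compatible (it is not the Levi-Civita connection).
No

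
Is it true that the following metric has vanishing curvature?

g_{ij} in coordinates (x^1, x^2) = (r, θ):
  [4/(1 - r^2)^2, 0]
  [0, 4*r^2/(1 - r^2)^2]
Non-zero Christoffel symbols:
Γ^r_{r r} = 2*r/(1 - r^2)
Γ^r_{θ θ} = (r^3 + r)/(r^2 - 1)
Γ^θ_{r θ} = (-r^2 - 1)/(r^3 - r)
Ricci tensor: R_{rr} = -4/(r^2 - 1)^2, R_{rθ} = 0, R_{θθ} = -4*r^2/(r^2 - 1)^2
The Ricci tensor is non-zero, so the Riemann tensor is non-zero: not flat.
No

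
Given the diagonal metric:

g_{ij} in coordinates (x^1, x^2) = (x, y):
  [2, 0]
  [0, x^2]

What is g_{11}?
With x^1 = x, x^2 = y, g_{11} = g_{xx} is the row-1, column-1 entry of the matrix.
g_{11} = 2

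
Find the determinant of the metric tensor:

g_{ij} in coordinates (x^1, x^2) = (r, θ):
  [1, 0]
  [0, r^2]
For a 2×2 metric: det(g) = g_{11}·g_{22} - g_{12}·g_{21}
= (1)·(r^2) - (0)·(0)
= r^2 - 0
det(g) = r^2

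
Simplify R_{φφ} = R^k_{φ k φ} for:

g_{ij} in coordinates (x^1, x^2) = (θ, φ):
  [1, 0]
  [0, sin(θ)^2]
Non-zero Christoffel symbols (Γ^k_{ij} = Γ^k_{ji}):
Γ^θ_{φ φ} = -sin(2*θ)/2
Γ^φ_{θ φ} = 1/tan(θ)
R^θ_{φ θ φ} = ∂_θ Γ^θ_{φ φ} - ∂_φ Γ^θ_{φ θ} + Γ^θ_{θ m} Γ^m_{φ φ} - Γ^θ_{φ m} Γ^m_{φ θ}
  = (-cos(2*θ)) - (0) + (0) - (-cos(θ)^2) = sin(θ)^2
R^φ_{φ φ φ} = 0 (a repeated index in an antisymmetric pair)
R_{φφ} = R^θ_{φ θ φ} + R^φ_{φ φ φ} = (sin(θ)^2) + (0) = sin(θ)^2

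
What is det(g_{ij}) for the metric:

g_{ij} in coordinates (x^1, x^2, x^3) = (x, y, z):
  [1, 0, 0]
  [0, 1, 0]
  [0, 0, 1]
Diagonal metric: det(g) = g_{11}·g_{22}·g_{33}
= (1)·(1)·(1)
det(g) = 1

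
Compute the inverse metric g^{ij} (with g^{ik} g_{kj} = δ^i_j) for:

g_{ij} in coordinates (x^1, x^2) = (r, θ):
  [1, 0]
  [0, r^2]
The metric is diagonal, so g^{ij} is diagonal with entries 1/g_{ii}: diag(1, 1/(r^2)).
g^{ij}:
  [1, 0]
  [0, 1/r^2]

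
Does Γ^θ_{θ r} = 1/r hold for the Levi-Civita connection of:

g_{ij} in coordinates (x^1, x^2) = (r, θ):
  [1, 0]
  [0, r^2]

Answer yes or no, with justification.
Γ^θ_{θ r} = (1/2) g^{θθ} (∂_θ g_{θr} + ∂_r g_{θθ} - ∂_θ g_{θr}) = (1/2)(1/r^2)((0) + (2*r) - (0)) = 1/r
This equals the proposed value 1/r.
Yes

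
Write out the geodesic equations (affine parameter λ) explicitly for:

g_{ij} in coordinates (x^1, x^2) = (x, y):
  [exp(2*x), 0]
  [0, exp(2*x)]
Geodesic equation: d^2x^k/dλ^2 + Γ^k_{ij} (dx^i/dλ)(dx^j/dλ) = 0.
Non-zero Christoffel symbols:
Γ^x_{x x} = 1
Γ^x_{y y} = -1
Γ^y_{x y} = 1
Substituting (the symmetric pair Γ^k_{ij}, Γ^k_{ji} combines into a factor 2):
d^2x/dλ^2 + (dx/dλ)^2 - (dy/dλ)^2 = 0
d^2y/dλ^2 + 2 (dx/dλ)(dy/dλ) = 0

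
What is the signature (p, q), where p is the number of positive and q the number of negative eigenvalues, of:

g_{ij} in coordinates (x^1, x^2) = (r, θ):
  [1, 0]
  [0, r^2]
The metric is diagonal, so its eigenvalues are the diagonal entries: 1, r^2 (at a generic point, where coordinate-dependent entries are positive).
2 positive, 0 negative.
(2, 0) - Riemannian (positive definite)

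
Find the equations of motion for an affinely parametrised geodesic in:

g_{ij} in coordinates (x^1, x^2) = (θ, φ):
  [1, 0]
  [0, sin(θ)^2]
Geodesic equation: d^2x^k/dλ^2 + Γ^k_{ij} (dx^i/dλ)(dx^j/dλ) = 0.
Non-zero Christoffel symbols:
Γ^θ_{φ φ} = -sin(2*θ)/2
Γ^φ_{θ φ} = 1/tan(θ)
Substituting (the symmetric pair Γ^k_{ij}, Γ^k_{ji} combines into a factor 2):
d^2θ/dλ^2 - (sin(2*θ)/2) (dφ/dλ)^2 = 0
d^2φ/dλ^2 + (2/tan(θ)) (dθ/dλ)(dφ/dλ) = 0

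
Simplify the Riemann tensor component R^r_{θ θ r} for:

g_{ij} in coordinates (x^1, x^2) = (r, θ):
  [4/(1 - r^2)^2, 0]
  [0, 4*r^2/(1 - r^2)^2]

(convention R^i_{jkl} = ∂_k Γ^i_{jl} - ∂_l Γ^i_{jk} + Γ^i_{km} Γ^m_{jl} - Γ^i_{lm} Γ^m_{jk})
Non-zero Christoffel symbols (Γ^k_{ij} = Γ^k_{ji}):
Γ^r_{r r} = 2*r/(1 - r^2)
Γ^r_{θ θ} = (r^3 + r)/(r^2 - 1)
Γ^θ_{r θ} = (-r^2 - 1)/(r^3 - r)
R^r_{θ θ r} = ∂_θ Γ^r_{θ r} - ∂_r Γ^r_{θ θ} + Γ^r_{θ m} Γ^m_{θ r} - Γ^r_{r m} Γ^m_{θ θ}
  = (0) - ((r^4 - 4*r^2 - 1)/(r^2 - 1)^2) + (-(r^2 + 1)^2/(r^2 - 1)^2) - (-2*r^2*(r^2 + 1)/(r^2 - 1)^2) = 4*r^2/(r^2 - 1)^2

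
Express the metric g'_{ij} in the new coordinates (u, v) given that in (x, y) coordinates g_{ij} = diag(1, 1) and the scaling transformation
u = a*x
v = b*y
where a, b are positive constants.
Invert the transformation: x = u/a, y = v/b
g'_{ij} = (∂x^k/∂x'^i)(∂x^l/∂x'^j) g_{kl}; with g_{kl} = δ_{kl} this is Σ_k (∂x^k/∂x'^i)(∂x^k/∂x'^j).
Jacobian: ∂x/∂u = 1/a, ∂x/∂v = 0, ∂y/∂u = 0, ∂y/∂v = 1/b
g'_{uu} = (1/a)(1/a) + (0)(0) = 1/a^2
g'_{uv} = (1/a)(0) + (0)(1/b) = 0
g'_{vv} = (0)(0) + (1/b)(1/b) = 1/b^2
g'_{ij} = diag(1/a^2, 1/b^2)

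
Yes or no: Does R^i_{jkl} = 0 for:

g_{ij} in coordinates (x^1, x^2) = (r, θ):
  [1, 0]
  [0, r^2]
Non-zero Christoffel symbols:
Γ^r_{θ θ} = -r
Γ^θ_{r θ} = 1/r
Ricci tensor: R_{rr} = 0, R_{rθ} = 0, R_{θθ} = 0
All R_{ij} vanish; in 2 dimensions the Riemann tensor is fully determined by the Ricci tensor, so R^i_{jkl} = 0: the metric is flat (curvilinear coordinates on flat space).
Yes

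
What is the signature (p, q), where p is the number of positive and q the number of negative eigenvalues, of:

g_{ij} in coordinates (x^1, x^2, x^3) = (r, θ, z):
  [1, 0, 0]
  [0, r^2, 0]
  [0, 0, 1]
The metric is diagonal, so its eigenvalues are the diagonal entries: 1, r^2, 1 (at a generic point, where coordinate-dependent entries are positive).
3 positive, 0 negative.
(3, 0) - Riemannian (positive definite)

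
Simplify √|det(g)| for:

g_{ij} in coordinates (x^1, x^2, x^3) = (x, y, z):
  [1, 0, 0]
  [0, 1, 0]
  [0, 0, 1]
det(g) = 1
√|det(g)| = 1
Volume element: dV = 1 dx dy dz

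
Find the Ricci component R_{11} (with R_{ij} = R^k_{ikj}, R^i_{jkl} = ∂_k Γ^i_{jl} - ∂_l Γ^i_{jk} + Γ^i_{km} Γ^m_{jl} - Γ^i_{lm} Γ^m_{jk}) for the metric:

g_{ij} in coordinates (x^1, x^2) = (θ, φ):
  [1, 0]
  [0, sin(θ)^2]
Non-zero Christoffel symbols (Γ^k_{ij} = Γ^k_{ji}):
Γ^θ_{φ φ} = -sin(2*θ)/2
Γ^φ_{θ φ} = 1/tan(θ)
R^θ_{θ θ θ} = 0 (a repeated index in an antisymmetric pair)
R^φ_{θ φ θ} = ∂_φ Γ^φ_{θ θ} - ∂_θ Γ^φ_{θ φ} + Γ^φ_{φ m} Γ^m_{θ θ} - Γ^φ_{θ m} Γ^m_{θ φ}
  = (0) - (-1/sin(θ)^2) + (0) - (1/tan(θ)^2) = 1
R_{θθ} = R^θ_{θ θ θ} + R^φ_{θ φ θ} = (0) + (1) = 1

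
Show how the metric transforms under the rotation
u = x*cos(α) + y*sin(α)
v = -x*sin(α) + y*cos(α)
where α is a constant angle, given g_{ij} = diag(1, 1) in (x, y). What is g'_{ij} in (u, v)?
Invert the transformation: x = u*cos(α) - v*sin(α), y = u*sin(α) + v*cos(α)
g'_{ij} = (∂x^k/∂x'^i)(∂x^l/∂x'^j) g_{kl}; with g_{kl} = δ_{kl} this is Σ_k (∂x^k/∂x'^i)(∂x^k/∂x'^j).
Jacobian: ∂x/∂u = cos(α), ∂x/∂v = -sin(α), ∂y/∂u = sin(α), ∂y/∂v = cos(α)
g'_{uu} = (cos(α))(cos(α)) + (sin(α))(sin(α)) = 1
g'_{uv} = (cos(α))(-sin(α)) + (sin(α))(cos(α)) = 0
g'_{vv} = (-sin(α))(-sin(α)) + (cos(α))(cos(α)) = 1
g'_{ij} = diag(1, 1)
The Euclidean metric is invariant under rotations.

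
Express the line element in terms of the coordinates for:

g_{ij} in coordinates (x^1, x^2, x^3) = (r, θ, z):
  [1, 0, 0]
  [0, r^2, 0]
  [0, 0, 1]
ds^2 = g_{ij} dx^i dx^j; only the non-zero components contribute.
ds^2 = dr^2 + r^2 dθ^2 + dz^2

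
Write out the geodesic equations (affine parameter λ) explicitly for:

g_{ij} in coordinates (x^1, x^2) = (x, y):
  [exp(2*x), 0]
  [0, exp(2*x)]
Geodesic equation: d^2x^k/dλ^2 + Γ^k_{ij} (dx^i/dλ)(dx^j/dλ) = 0.
Non-zero Christoffel symbols:
Γ^x_{x x} = 1
Γ^x_{y y} = -1
Γ^y_{x y} = 1
Substituting (the symmetric pair Γ^k_{ij}, Γ^k_{ji} combines into a factor 2):
d^2x/dλ^2 + (dx/dλ)^2 - (dy/dλ)^2 = 0
d^2y/dλ^2 + 2 (dx/dλ)(dy/dλ) = 0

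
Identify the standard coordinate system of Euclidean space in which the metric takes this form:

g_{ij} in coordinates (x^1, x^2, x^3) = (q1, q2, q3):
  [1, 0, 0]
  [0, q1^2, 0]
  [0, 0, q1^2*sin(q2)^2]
The line element ds^2 = dq1^2 + q1^2 dq2^2 + q1^2 sin(q2)^2 dq3^2 is dr^2 + r^2 dθ^2 + r^2 sin(θ)^2 dφ^2 with q1 = r, q2 = θ, q3 = φ.
spherical coordinates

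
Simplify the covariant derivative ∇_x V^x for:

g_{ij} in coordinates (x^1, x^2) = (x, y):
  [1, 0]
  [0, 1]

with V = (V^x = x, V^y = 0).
All Christoffel symbols are zero.
∇_x V^x = ∂_x V^x + Γ^x_{x j} V^j
  = (1) + (0)(x) + (0)(0)
  = 1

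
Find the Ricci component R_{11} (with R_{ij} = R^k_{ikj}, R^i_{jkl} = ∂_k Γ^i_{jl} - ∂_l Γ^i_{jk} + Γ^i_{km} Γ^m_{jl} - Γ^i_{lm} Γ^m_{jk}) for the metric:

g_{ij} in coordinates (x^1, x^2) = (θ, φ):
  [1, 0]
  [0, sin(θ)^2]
Non-zero Christoffel symbols (Γ^k_{ij} = Γ^k_{ji}):
Γ^θ_{φ φ} = -sin(2*θ)/2
Γ^φ_{θ φ} = 1/tan(θ)
R^θ_{θ θ θ} = 0 (a repeated index in an antisymmetric pair)
R^φ_{θ φ θ} = ∂_φ Γ^φ_{θ θ} - ∂_θ Γ^φ_{θ φ} + Γ^φ_{φ m} Γ^m_{θ θ} - Γ^φ_{θ m} Γ^m_{θ φ}
  = (0) - (-1/sin(θ)^2) + (0) - (1/tan(θ)^2) = 1
R_{θθ} = R^θ_{θ θ θ} + R^φ_{θ φ θ} = (0) + (1) = 1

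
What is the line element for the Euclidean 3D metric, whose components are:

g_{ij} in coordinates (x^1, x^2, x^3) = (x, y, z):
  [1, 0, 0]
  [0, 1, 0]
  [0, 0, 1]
ds^2 = g_{ij} dx^i dx^j; only the non-zero components contribute.
ds^2 = dx^2 + dy^2 + dz^2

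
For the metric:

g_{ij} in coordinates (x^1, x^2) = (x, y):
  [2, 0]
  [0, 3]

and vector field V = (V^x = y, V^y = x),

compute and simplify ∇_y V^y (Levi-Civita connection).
All Christoffel symbols are zero.
∇_y V^y = ∂_y V^y + Γ^y_{y j} V^j
  = (0) + (0)(y) + (0)(x)
  = 0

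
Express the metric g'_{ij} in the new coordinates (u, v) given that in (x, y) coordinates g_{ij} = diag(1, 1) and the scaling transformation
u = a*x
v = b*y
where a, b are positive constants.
Invert the transformation: x = u/a, y = v/b
g'_{ij} = (∂x^k/∂x'^i)(∂x^l/∂x'^j) g_{kl}; with g_{kl} = δ_{kl} this is Σ_k (∂x^k/∂x'^i)(∂x^k/∂x'^j).
Jacobian: ∂x/∂u = 1/a, ∂x/∂v = 0, ∂y/∂u = 0, ∂y/∂v = 1/b
g'_{uu} = (1/a)(1/a) + (0)(0) = 1/a^2
g'_{uv} = (1/a)(0) + (0)(1/b) = 0
g'_{vv} = (0)(0) + (1/b)(1/b) = 1/b^2
g'_{ij} = diag(1/a^2, 1/b^2)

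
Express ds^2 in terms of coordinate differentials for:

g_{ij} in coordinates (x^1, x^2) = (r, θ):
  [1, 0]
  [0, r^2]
ds^2 = g_{ij} dx^i dx^j; only the non-zero components contribute.
ds^2 = dr^2 + r^2 dθ^2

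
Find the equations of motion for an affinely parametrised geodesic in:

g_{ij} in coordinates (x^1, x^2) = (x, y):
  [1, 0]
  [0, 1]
Geodesic equation: d^2x^k/dλ^2 + Γ^k_{ij} (dx^i/dλ)(dx^j/dλ) = 0.
All Christoffel symbols vanish, so the geodesics are straight lines:
d^2x/dλ^2 = 0
d^2y/dλ^2 = 0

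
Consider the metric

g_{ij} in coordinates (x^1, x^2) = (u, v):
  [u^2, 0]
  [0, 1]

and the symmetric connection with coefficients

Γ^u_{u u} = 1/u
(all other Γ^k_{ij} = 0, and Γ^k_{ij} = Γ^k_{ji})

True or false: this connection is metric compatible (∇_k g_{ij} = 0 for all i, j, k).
Using ∇_k g_{ij} = ∂_k g_{ij} - Γ^m_{ki} g_{mj} - Γ^m_{kj} g_{im}:
e.g. ∇_u g_{uu} = (2*u) - (u) - (u) = 0
Every component ∇_k g_{ij} vanishes: the connection is metric compatible.
True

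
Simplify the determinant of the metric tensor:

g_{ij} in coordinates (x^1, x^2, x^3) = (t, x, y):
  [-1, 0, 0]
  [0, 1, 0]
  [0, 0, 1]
Diagonal metric: det(g) = g_{11}·g_{22}·g_{33}
= (-1)·(1)·(1)
det(g) = -1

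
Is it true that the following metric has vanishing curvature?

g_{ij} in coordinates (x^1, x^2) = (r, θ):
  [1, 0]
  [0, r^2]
Non-zero Christoffel symbols:
Γ^r_{θ θ} = -r
Γ^θ_{r θ} = 1/r
Ricci tensor: R_{rr} = 0, R_{rθ} = 0, R_{θθ} = 0
All R_{ij} vanish; in 2 dimensions the Riemann tensor is fully determined by the Ricci tensor, so R^i_{jkl} = 0: the metric is flat (curvilinear coordinates on flat space).
Yes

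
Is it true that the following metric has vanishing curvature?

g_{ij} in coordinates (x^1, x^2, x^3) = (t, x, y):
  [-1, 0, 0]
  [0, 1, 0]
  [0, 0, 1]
All metric components are constant, so every Christoffel symbol vanishes and R^i_{jkl} = 0.
Yes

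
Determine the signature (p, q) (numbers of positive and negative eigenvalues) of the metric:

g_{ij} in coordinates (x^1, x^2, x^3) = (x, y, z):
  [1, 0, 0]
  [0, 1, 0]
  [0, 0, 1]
The metric is diagonal, so its eigenvalues are the diagonal entries: 1, 1, 1 (at a generic point, where coordinate-dependent entries are positive).
3 positive, 0 negative.
(3, 0) - Riemannian (positive definite)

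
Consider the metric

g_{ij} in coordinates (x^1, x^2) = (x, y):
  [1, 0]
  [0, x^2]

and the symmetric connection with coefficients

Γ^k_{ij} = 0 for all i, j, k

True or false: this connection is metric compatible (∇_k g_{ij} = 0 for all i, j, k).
Using ∇_k g_{ij} = ∂_k g_{ij} - Γ^m_{ki} g_{mj} - Γ^m_{kj} g_{im}:
∇_x g_{yy} = (2*x) - (0) - (0) = 2*x ≠ 0
So the connection is not metric compatible (it is not the Levi-Civita connection).
False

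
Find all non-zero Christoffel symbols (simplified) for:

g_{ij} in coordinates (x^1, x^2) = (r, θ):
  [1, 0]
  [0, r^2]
Using Γ^k_{ij} = (1/2) g^{km} (∂_i g_{mj} + ∂_j g_{mi} - ∂_m g_{ij}); the metric is diagonal, so only the m = k term contributes.
Non-zero symbols (using the symmetry Γ^k_{ij} = Γ^k_{ji}):
Γ^r_{θ θ} = (1/2) g^{rr} (∂_θ g_{rθ} + ∂_θ g_{rθ} - ∂_r g_{θθ}) = (1/2)(1)((0) + (0) - (2*r)) = -r
Γ^θ_{r θ} = (1/2) g^{θθ} (∂_r g_{θθ} + ∂_θ g_{θr} - ∂_θ g_{rθ}) = (1/2)(1/r^2)((2*r) + (0) - (0)) = 1/r
All other Christoffel symbols are zero.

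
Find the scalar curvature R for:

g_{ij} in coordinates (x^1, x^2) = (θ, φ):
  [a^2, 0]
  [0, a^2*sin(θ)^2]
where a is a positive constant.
Non-zero Christoffel symbols (Γ^k_{ij} = Γ^k_{ji}):
Γ^θ_{φ φ} = -sin(2*θ)/2
Γ^φ_{θ φ} = 1/tan(θ)
Ricci tensor (R_{ij} = R^k_{ikj}): R_{θθ} = 1, R_{θφ} = 0, R_{φφ} = sin(θ)^2
Inverse metric: g^{θθ} = 1/a^2, g^{φφ} = 1/(a^2*sin(θ)^2)
R = g^{ij} R_{ij} = (1/a^2)(1) + (1/(a^2*sin(θ)^2))(sin(θ)^2) = 2/a^2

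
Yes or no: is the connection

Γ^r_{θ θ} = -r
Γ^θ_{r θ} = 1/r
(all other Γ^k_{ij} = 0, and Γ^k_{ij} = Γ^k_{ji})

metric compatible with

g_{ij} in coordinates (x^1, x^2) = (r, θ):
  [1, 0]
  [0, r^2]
Using ∇_k g_{ij} = ∂_k g_{ij} - Γ^m_{ki} g_{mj} - Γ^m_{kj} g_{im}:
e.g. ∇_r g_{θθ} = (2*r) - (r) - (r) = 0
Every component ∇_k g_{ij} vanishes: the connection is metric compatible.
Yes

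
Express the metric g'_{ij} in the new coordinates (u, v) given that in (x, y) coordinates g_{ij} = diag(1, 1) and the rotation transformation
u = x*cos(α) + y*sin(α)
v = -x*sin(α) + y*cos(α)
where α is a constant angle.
Invert the transformation: x = u*cos(α) - v*sin(α), y = u*sin(α) + v*cos(α)
g'_{ij} = (∂x^k/∂x'^i)(∂x^l/∂x'^j) g_{kl}; with g_{kl} = δ_{kl} this is Σ_k (∂x^k/∂x'^i)(∂x^k/∂x'^j).
Jacobian: ∂x/∂u = cos(α), ∂x/∂v = -sin(α), ∂y/∂u = sin(α), ∂y/∂v = cos(α)
g'_{uu} = (cos(α))(cos(α)) + (sin(α))(sin(α)) = 1
g'_{uv} = (cos(α))(-sin(α)) + (sin(α))(cos(α)) = 0
g'_{vv} = (-sin(α))(-sin(α)) + (cos(α))(cos(α)) = 1
g'_{ij} = diag(1, 1)
The Euclidean metric is invariant under rotations.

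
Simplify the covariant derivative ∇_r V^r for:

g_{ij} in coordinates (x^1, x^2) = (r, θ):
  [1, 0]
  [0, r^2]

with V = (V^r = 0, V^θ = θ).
Non-zero Christoffel symbols:
Γ^r_{θ θ} = -r
Γ^θ_{r θ} = 1/r
∇_r V^r = ∂_r V^r + Γ^r_{r j} V^j
  = (0) + (0)(0) + (0)(θ)
  = 0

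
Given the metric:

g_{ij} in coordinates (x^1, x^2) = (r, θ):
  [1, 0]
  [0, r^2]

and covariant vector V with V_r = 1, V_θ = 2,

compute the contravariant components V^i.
Inverse metric (diagonal): g^{rr} = 1, g^{θθ} = 1/r^2
V^i = g^{ij} V_j:
V^r = (1)(1) + (0)(2) = 1
V^θ = (0)(1) + (1/r^2)(2) = 2/r^2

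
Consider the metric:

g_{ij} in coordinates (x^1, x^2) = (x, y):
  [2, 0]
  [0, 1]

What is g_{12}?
With x^1 = x, x^2 = y, g_{12} = g_{xy} is the row-1, column-2 entry of the matrix.
g_{12} = 0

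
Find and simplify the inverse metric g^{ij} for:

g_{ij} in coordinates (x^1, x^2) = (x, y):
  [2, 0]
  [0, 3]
The metric is diagonal, so g^{ij} is diagonal with entries 1/g_{ii}: diag(1/2, 1/3).
g^{ij}:
  [1/2, 0]
  [0, 1/3]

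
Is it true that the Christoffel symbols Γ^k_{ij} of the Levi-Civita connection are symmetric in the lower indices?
The Levi-Civita connection is torsion-free, which is exactly Γ^k_{ij} = Γ^k_{ji}.
Yes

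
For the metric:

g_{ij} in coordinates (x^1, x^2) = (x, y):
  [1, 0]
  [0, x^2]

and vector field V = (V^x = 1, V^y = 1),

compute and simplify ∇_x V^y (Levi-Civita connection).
Non-zero Christoffel symbols:
Γ^x_{y y} = -x
Γ^y_{x y} = 1/x
∇_x V^y = ∂_x V^y + Γ^y_{x j} V^j
  = (0) + (0)(1) + (1/x)(1)
  = 1/x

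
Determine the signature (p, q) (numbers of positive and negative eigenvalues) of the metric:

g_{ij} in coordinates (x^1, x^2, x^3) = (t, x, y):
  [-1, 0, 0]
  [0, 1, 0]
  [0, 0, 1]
The metric is diagonal, so its eigenvalues are the diagonal entries: -1, 1, 1 (at a generic point, where coordinate-dependent entries are positive).
2 positive, 1 negative.
(2, 1) - Lorentzian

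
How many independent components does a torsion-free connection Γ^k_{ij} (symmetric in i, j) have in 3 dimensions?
Γ^k_{ij} has n choices for the upper index and n(n+1)/2 independent symmetric lower index pairs.
Total = 3 × 3×4/2 = 3 × 6 = 18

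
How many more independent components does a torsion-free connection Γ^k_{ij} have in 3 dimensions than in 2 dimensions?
Independent components in n dimensions: n × n(n+1)/2 = n^2(n+1)/2.
3D: 3 × 6 = 18
2D: 2 × 3 = 6
Difference = 18 - 6 = 12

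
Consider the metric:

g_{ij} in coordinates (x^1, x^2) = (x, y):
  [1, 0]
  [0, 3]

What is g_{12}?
With x^1 = x, x^2 = y, g_{12} = g_{xy} is the row-1, column-2 entry of the matrix.
g_{12} = 0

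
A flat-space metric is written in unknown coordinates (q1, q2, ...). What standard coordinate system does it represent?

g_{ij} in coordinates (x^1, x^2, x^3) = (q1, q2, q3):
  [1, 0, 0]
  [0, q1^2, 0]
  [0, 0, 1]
The line element ds^2 = dq1^2 + q1^2 dq2^2 + dq3^2 is dr^2 + r^2 dθ^2 + dz^2 with q1 = r, q2 = θ, q3 = z.
cylindrical coordinates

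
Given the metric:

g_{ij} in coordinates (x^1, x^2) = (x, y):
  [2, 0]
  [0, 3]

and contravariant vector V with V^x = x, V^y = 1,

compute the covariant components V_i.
V_i = g_{ij} V^j:
V_x = (2)(x) + (0)(1) = 2*x
V_y = (0)(x) + (3)(1) = 3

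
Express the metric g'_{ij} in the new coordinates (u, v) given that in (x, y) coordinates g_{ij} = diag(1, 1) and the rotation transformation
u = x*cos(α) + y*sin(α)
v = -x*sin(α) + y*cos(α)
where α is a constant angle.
Invert the transformation: x = u*cos(α) - v*sin(α), y = u*sin(α) + v*cos(α)
g'_{ij} = (∂x^k/∂x'^i)(∂x^l/∂x'^j) g_{kl}; with g_{kl} = δ_{kl} this is Σ_k (∂x^k/∂x'^i)(∂x^k/∂x'^j).
Jacobian: ∂x/∂u = cos(α), ∂x/∂v = -sin(α), ∂y/∂u = sin(α), ∂y/∂v = cos(α)
g'_{uu} = (cos(α))(cos(α)) + (sin(α))(sin(α)) = 1
g'_{uv} = (cos(α))(-sin(α)) + (sin(α))(cos(α)) = 0
g'_{vv} = (-sin(α))(-sin(α)) + (cos(α))(cos(α)) = 1
g'_{ij} = diag(1, 1)
The Euclidean metric is invariant under rotations.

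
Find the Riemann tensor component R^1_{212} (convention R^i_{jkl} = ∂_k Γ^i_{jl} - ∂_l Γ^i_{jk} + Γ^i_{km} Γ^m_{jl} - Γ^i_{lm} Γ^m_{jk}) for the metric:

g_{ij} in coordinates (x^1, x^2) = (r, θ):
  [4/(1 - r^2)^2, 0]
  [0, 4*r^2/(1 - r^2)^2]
Non-zero Christoffel symbols (Γ^k_{ij} = Γ^k_{ji}):
Γ^r_{r r} = 2*r/(1 - r^2)
Γ^r_{θ θ} = (r^3 + r)/(r^2 - 1)
Γ^θ_{r θ} = (-r^2 - 1)/(r^3 - r)
R^r_{θ r θ} = ∂_r Γ^r_{θ θ} - ∂_θ Γ^r_{θ r} + Γ^r_{r m} Γ^m_{θ θ} - Γ^r_{θ m} Γ^m_{θ r}
  = ((r^4 - 4*r^2 - 1)/(r^2 - 1)^2) - (0) + (-2*r^2*(r^2 + 1)/(r^2 - 1)^2) - (-(r^2 + 1)^2/(r^2 - 1)^2) = -4*r^2/(r^2 - 1)^2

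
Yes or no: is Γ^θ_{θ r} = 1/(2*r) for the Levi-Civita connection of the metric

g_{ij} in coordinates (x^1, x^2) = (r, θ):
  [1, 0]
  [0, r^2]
Γ^θ_{θ r} = (1/2) g^{θθ} (∂_θ g_{θr} + ∂_r g_{θθ} - ∂_θ g_{θr}) = (1/2)(1/r^2)((0) + (2*r) - (0)) = 1/r
This differs from the proposed value 1/(2*r).
No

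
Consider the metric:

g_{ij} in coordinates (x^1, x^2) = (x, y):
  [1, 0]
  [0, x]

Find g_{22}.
With x^1 = x, x^2 = y, g_{22} = g_{yy} is the row-2, column-2 entry of the matrix.
g_{22} = x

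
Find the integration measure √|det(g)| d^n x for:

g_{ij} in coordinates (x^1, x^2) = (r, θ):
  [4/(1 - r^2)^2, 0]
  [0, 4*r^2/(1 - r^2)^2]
det(g) = 16*r^2/(1 - r^2)^4
√|det(g)| = 4*r/(r^2 - 1)^2
Volume element: dV = 4*r/(r^2 - 1)^2 dr dθ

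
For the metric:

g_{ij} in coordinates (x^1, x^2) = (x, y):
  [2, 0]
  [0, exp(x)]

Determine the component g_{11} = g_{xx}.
With x^1 = x, x^2 = y, g_{11} = g_{xx} is the row-1, column-1 entry of the matrix.
g_{11} = 2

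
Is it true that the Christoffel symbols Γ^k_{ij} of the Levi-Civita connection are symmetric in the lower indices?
The Levi-Civita connection is torsion-free, which is exactly Γ^k_{ij} = Γ^k_{ji}.
Yes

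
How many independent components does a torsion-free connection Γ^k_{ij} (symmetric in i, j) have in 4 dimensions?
Γ^k_{ij} has n choices for the upper index and n(n+1)/2 independent symmetric lower index pairs.
Total = 4 × 4×5/2 = 4 × 10 = 40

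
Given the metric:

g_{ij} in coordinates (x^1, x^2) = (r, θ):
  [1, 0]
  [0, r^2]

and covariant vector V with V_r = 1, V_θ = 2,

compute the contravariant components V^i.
Inverse metric (diagonal): g^{rr} = 1, g^{θθ} = 1/r^2
V^i = g^{ij} V_j:
V^r = (1)(1) + (0)(2) = 1
V^θ = (0)(1) + (1/r^2)(2) = 2/r^2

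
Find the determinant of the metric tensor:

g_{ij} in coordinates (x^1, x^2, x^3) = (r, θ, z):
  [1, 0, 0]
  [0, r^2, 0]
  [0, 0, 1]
Diagonal metric: det(g) = g_{11}·g_{22}·g_{33}
= (1)·(r^2)·(1)
det(g) = r^2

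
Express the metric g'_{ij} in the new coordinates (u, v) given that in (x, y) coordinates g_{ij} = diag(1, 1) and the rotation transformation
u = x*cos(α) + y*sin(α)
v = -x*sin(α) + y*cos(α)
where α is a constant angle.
Invert the transformation: x = u*cos(α) - v*sin(α), y = u*sin(α) + v*cos(α)
g'_{ij} = (∂x^k/∂x'^i)(∂x^l/∂x'^j) g_{kl}; with g_{kl} = δ_{kl} this is Σ_k (∂x^k/∂x'^i)(∂x^k/∂x'^j).
Jacobian: ∂x/∂u = cos(α), ∂x/∂v = -sin(α), ∂y/∂u = sin(α), ∂y/∂v = cos(α)
g'_{uu} = (cos(α))(cos(α)) + (sin(α))(sin(α)) = 1
g'_{uv} = (cos(α))(-sin(α)) + (sin(α))(cos(α)) = 0
g'_{vv} = (-sin(α))(-sin(α)) + (cos(α))(cos(α)) = 1
g'_{ij} = diag(1, 1)
The Euclidean metric is invariant under rotations.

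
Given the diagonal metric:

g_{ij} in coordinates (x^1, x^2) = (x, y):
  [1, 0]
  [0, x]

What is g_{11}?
With x^1 = x, x^2 = y, g_{11} = g_{xx} is the row-1, column-1 entry of the matrix.
g_{11} = 1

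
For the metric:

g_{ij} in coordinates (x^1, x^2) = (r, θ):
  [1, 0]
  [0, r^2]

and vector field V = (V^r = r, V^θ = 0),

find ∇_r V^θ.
Non-zero Christoffel symbols:
Γ^r_{θ θ} = -r
Γ^θ_{r θ} = 1/r
∇_r V^θ = ∂_r V^θ + Γ^θ_{r j} V^j
  = (0) + (0)(r) + (1/r)(0)
  = 0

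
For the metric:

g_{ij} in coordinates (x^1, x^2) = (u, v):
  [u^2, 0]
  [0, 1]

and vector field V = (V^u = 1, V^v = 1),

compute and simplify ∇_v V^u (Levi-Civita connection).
Non-zero Christoffel symbols:
Γ^u_{u u} = 1/u
∇_v V^u = ∂_v V^u + Γ^u_{v j} V^j
  = (0) + (0)(1) + (0)(1)
  = 0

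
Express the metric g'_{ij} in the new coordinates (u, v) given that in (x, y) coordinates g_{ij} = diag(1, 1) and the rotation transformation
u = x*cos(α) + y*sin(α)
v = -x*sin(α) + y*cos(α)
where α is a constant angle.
Invert the transformation: x = u*cos(α) - v*sin(α), y = u*sin(α) + v*cos(α)
g'_{ij} = (∂x^k/∂x'^i)(∂x^l/∂x'^j) g_{kl}; with g_{kl} = δ_{kl} this is Σ_k (∂x^k/∂x'^i)(∂x^k/∂x'^j).
Jacobian: ∂x/∂u = cos(α), ∂x/∂v = -sin(α), ∂y/∂u = sin(α), ∂y/∂v = cos(α)
g'_{uu} = (cos(α))(cos(α)) + (sin(α))(sin(α)) = 1
g'_{uv} = (cos(α))(-sin(α)) + (sin(α))(cos(α)) = 0
g'_{vv} = (-sin(α))(-sin(α)) + (cos(α))(cos(α)) = 1
g'_{ij} = diag(1, 1)
The Euclidean metric is invariant under rotations.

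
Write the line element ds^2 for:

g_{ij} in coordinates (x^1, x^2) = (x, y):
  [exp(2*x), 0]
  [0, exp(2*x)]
ds^2 = g_{ij} dx^i dx^j; only the non-zero components contribute.
ds^2 = exp(2*x) dx^2 + exp(2*x) dy^2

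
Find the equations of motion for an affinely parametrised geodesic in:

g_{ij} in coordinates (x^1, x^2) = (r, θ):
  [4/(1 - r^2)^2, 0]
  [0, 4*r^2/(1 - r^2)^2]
Geodesic equation: d^2x^k/dλ^2 + Γ^k_{ij} (dx^i/dλ)(dx^j/dλ) = 0.
Non-zero Christoffel symbols:
Γ^r_{r r} = 2*r/(1 - r^2)
Γ^r_{θ θ} = (r^3 + r)/(r^2 - 1)
Γ^θ_{r θ} = (-r^2 - 1)/(r^3 - r)
Substituting (the symmetric pair Γ^k_{ij}, Γ^k_{ji} combines into a factor 2):
d^2r/dλ^2 + (2*r/(1 - r^2)) (dr/dλ)^2 + ((r^3 + r)/(r^2 - 1)) (dθ/dλ)^2 = 0
d^2θ/dλ^2 + ((-2*r^2 - 2)/(r^3 - r)) (dr/dλ)(dθ/dλ) = 0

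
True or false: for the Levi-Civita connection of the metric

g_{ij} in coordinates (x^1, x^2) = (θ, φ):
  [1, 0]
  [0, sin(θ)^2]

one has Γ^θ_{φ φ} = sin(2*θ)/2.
Γ^θ_{φ φ} = (1/2) g^{θθ} (∂_φ g_{θφ} + ∂_φ g_{θφ} - ∂_θ g_{φφ}) = (1/2)(1)((0) + (0) - (sin(2*θ))) = -sin(2*θ)/2
This differs from the proposed value sin(2*θ)/2.
False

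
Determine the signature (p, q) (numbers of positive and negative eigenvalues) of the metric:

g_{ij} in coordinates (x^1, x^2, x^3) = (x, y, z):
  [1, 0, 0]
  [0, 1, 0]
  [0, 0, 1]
The metric is diagonal, so its eigenvalues are the diagonal entries: 1, 1, 1 (at a generic point, where coordinate-dependent entries are positive).
3 positive, 0 negative.
(3, 0) - Riemannian (positive definite)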